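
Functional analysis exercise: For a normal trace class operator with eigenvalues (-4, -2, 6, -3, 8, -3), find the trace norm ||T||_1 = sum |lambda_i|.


For a normal operator, singular values equal |eigenvalues|.
Trace norm = sum |lambda_i| = 4 + 2 + 6 + 3 + 8 + 3
= 26

26


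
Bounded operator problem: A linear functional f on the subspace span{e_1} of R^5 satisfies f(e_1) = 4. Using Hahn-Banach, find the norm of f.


The norm of f is given by ||f|| = sup_{||x||=1} |f(x)|.
On span{e_1}, ||e_1|| = 1, so ||f|| = |f(e_1)| / ||e_1||
= |4| / 1 = 4.0000

4.0000


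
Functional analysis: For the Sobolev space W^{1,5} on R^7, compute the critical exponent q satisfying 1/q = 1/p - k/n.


Using the Sobolev embedding formula: 1/q = 1/p - k/n
1/q = 1/5 - 1/7 = 2/35
q = 1/(2/35) = 35/2 = 17.5000

17.5000


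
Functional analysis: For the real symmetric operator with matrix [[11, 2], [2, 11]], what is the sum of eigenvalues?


For a self-adjoint (symmetric) matrix, the eigenvalues are real.
The sum of eigenvalues equals the trace of the matrix.
trace = 11 + 11 = 22

22


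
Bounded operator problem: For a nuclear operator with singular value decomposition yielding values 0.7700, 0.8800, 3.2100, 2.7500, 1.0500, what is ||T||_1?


The nuclear norm is the sum of all singular values.
||T||_1 = 0.7700 + 0.8800 + 3.2100 + 2.7500 + 1.0500
= 8.6600

8.6600


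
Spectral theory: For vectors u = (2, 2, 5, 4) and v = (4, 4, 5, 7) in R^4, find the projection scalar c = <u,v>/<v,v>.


Computing <u,v> = 2*4 + 2*4 + 5*5 + 4*7 = 69
Computing <v,v> = 4^2 + 4^2 + 5^2 + 7^2 = 106
Projection coefficient = 69/106 = 0.6509

0.6509


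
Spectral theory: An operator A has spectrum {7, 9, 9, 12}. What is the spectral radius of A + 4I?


Spectrum of A + 4I = {11, 13, 13, 16}
Spectral radius = max |lambda| over the shifted spectrum
= max(11, 13, 13, 16) = 16

16


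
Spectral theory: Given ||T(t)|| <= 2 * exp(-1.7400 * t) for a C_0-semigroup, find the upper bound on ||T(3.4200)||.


||T(3.4200)|| <= 2 * exp(-1.7400 * 3.4200)
= 2 * exp(-5.9508)
= 2 * 0.0026
= 0.0052

0.0052


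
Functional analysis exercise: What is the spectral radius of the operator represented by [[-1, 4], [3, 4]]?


For a 2x2 matrix, eigenvalues satisfy lambda^2 - (trace)*lambda + det = 0
trace = -1 + 4 = 3
det = -1*4 - 4*3 = -16
discriminant = 3^2 - 4*(-16) = 73
spectral radius = max |eigenvalue| = 5.7720

5.7720


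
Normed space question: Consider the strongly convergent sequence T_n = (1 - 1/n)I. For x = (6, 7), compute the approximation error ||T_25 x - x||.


T_25 x - x = (1 - 1/25)x - x = -x/25
||x|| = sqrt(85) = 9.2195
||T_25 x - x|| = ||x||/25 = 9.2195/25 = 0.3688

0.3688


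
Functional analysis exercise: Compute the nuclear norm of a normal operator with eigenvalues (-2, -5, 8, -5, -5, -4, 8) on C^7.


For a normal operator, singular values equal |eigenvalues|.
Trace norm = sum |lambda_i| = 2 + 5 + 8 + 5 + 5 + 4 + 8
= 37

37


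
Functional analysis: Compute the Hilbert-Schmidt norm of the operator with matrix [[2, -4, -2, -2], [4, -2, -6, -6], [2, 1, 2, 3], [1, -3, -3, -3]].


The Hilbert-Schmidt norm is sqrt(sum of squares of all entries).
Sum of squares = 2^2 + (-4)^2 + (-2)^2 + (-2)^2 + 4^2 + (-2)^2 + (-6)^2 + (-6)^2 + 2^2 + 1^2 + 2^2 + 3^2 + 1^2 + (-3)^2 + (-3)^2 + (-3)^2
= 4 + 16 + 4 + 4 + 16 + 4 + 36 + 36 + 4 + 1 + 4 + 9 + 1 + 9 + 9 + 9 = 166
||T||_HS = sqrt(166) = 12.8841

12.8841


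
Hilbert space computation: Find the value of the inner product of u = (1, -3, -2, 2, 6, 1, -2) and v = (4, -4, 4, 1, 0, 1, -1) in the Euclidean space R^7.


Computing the standard inner product <u, v> = sum u_i * v_i
= 1*4 + -3*-4 + -2*4 + 2*1 + 6*0 + 1*1 + -2*-1
= 4 + 12 + -8 + 2 + 0 + 1 + 2
= 13

13


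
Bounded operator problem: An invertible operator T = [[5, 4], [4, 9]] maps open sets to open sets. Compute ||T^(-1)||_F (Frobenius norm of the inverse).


det(T) = 5*9 - 4*4 = 29
T^(-1) = (1/29) * [[9, -4], [-4, 5]] = [[0.3103, -0.1379], [-0.1379, 0.1724]]
||T^(-1)||_F^2 = 0.3103^2 + (-0.1379)^2 + (-0.1379)^2 + 0.1724^2 = 0.1641
||T^(-1)||_F = sqrt(0.1641) = 0.4051

0.4051


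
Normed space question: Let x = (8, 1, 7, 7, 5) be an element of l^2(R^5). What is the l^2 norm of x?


The l^2 norm = (sum |x_i|^2)^(1/2)
Sum of 2th powers = 64 + 1 + 49 + 49 + 25 = 188
||x||_2 = (188)^(1/2) = 13.7113

13.7113


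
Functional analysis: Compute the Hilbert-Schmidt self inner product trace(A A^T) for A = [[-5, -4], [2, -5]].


trace(A * A^T) = sum of squares of all entries
= (-5)^2 + (-4)^2 + 2^2 + (-5)^2
= 25 + 16 + 4 + 25
= 70

70


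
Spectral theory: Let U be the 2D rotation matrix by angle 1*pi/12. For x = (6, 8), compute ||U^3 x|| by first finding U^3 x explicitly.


U is a rotation by theta = 1*pi/12
U^3 = rotation by 3*theta = 3*pi/12
cos(3*pi/12) = 0.7071, sin(3*pi/12) = 0.7071
U^3 x = (0.7071 * 6 - 0.7071 * 8, 0.7071 * 6 + 0.7071 * 8)
= (-1.4142, 9.8995)
||U^3 x|| = sqrt((-1.4142)^2 + 9.8995^2) = sqrt(100.0000) = 10.0000

10.0000


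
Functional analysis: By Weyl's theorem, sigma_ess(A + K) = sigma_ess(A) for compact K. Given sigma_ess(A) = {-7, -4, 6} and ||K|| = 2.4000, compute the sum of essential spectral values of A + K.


By Weyl's theorem, the essential spectrum is invariant under compact perturbations.
sigma_ess(A + K) = sigma_ess(A) = {-7, -4, 6}
Sum = -7 + -4 + 6 = -5

-5


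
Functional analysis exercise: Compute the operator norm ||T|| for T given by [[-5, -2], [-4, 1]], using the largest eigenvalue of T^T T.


A^T A = [[41, 6], [6, 5]]
trace(A^T A) = 46, det(A^T A) = 169
discriminant = 46^2 - 4*169 = 1440
Largest eigenvalue of A^T A = (trace + sqrt(disc))/2 = 41.9737
||T|| = sqrt(41.9737) = 6.4787

6.4787


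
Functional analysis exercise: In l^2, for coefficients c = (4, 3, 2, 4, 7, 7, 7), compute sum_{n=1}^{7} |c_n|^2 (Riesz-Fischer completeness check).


sum |c_n|^2 = 4^2 + 3^2 + 2^2 + 4^2 + 7^2 + 7^2 + 7^2
= 16 + 9 + 4 + 16 + 49 + 49 + 49
= 192

192


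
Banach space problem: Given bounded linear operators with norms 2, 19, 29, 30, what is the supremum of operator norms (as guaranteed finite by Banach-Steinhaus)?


By the Uniform Boundedness Principle, the supremum of norms is finite.
sup_k ||T_k|| = max(2, 19, 29, 30) = 30

30


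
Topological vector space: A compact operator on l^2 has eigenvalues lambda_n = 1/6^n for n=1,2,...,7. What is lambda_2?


The eigenvalue formula gives lambda_2 = 1/6^2
= 1/36
= 0.0278

0.0278


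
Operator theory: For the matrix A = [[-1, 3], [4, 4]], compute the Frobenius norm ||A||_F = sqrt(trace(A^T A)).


||A||_F^2 = sum a_ij^2
= (-1)^2 + 3^2 + 4^2 + 4^2
= 1 + 9 + 16 + 16 = 42
||A||_F = sqrt(42) = 6.4807

6.4807


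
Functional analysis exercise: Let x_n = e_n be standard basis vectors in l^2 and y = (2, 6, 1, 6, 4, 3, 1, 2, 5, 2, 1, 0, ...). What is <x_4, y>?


x_4 = e_4 is the standard basis vector with 1 in position 4.
<x_4, y> = y_4 = 6
As n -> infinity, <x_n, y> -> 0, confirming weak convergence of (x_n) to 0.

6


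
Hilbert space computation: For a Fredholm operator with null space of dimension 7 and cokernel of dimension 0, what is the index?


The Fredholm index is defined as ind(T) = dim(ker T) - dim(coker T)
= 7 - 0
= 7

7


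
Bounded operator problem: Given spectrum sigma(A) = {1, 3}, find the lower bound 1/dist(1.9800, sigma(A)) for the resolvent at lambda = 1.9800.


dist(1.9800, {1, 3}) = min(|1.9800 - 1|, |1.9800 - 3|)
= min(0.9800, 1.0200) = 0.9800
Resolvent bound = 1/0.9800 = 1.0204

1.0204


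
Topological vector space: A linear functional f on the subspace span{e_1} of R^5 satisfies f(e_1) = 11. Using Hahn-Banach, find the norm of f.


The norm of f is given by ||f|| = sup_{||x||=1} |f(x)|.
On span{e_1}, ||e_1|| = 1, so ||f|| = |f(e_1)| / ||e_1||
= |11| / 1 = 11.0000

11.0000


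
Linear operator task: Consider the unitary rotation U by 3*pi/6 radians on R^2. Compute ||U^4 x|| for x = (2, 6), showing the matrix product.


U is a rotation by theta = 3*pi/6
U^4 = rotation by 4*theta = 12*pi/6 = 0*pi/6 (mod 2*pi)
cos(0*pi/6) = 1.0000, sin(0*pi/6) = 0.0000
U^4 x = (1.0000 * 2 - 0.0000 * 6, 0.0000 * 2 + 1.0000 * 6)
= (2.0000, 6.0000)
||U^4 x|| = sqrt(2.0000^2 + 6.0000^2) = sqrt(40.0000) = 6.3246

6.3246


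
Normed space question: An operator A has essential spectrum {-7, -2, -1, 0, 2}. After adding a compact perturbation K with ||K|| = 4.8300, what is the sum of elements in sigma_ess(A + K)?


By Weyl's theorem, the essential spectrum is invariant under compact perturbations.
sigma_ess(A + K) = sigma_ess(A) = {-7, -2, -1, 0, 2}
Sum = -7 + -2 + -1 + 0 + 2 = -8

-8


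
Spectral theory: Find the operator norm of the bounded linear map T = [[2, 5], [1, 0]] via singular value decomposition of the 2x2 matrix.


A^T A = [[5, 10], [10, 25]]
trace(A^T A) = 30, det(A^T A) = 25
discriminant = 30^2 - 4*25 = 800
Largest eigenvalue of A^T A = (trace + sqrt(disc))/2 = 29.1421
||T|| = sqrt(29.1421) = 5.3983

5.3983


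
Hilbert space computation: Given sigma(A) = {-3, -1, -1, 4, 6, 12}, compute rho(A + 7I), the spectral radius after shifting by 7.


Spectrum of A + 7I = {4, 6, 6, 11, 13, 19}
Spectral radius = max |lambda| over the shifted spectrum
= max(4, 6, 6, 11, 13, 19) = 19

19


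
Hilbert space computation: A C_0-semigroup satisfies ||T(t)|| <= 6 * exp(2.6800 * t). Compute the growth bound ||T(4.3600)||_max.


||T(4.3600)|| <= 6 * exp(2.6800 * 4.3600)
= 6 * exp(11.6848)
= 6 * 118752.8831
= 712517.2984

712517.2984


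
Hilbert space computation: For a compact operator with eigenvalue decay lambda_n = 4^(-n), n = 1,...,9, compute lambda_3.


The eigenvalue formula gives lambda_3 = 1/4^3
= 1/64
= 0.0156

0.0156


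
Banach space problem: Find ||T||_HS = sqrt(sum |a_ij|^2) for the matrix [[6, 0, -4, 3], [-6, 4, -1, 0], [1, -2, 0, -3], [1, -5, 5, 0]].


The Hilbert-Schmidt norm is sqrt(sum of squares of all entries).
Sum of squares = 6^2 + 0^2 + (-4)^2 + 3^2 + (-6)^2 + 4^2 + (-1)^2 + 0^2 + 1^2 + (-2)^2 + 0^2 + (-3)^2 + 1^2 + (-5)^2 + 5^2 + 0^2
= 36 + 0 + 16 + 9 + 36 + 16 + 1 + 0 + 1 + 4 + 0 + 9 + 1 + 25 + 25 + 0 = 179
||T||_HS = sqrt(179) = 13.3791

13.3791


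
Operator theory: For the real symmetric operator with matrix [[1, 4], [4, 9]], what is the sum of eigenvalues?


For a self-adjoint (symmetric) matrix, the eigenvalues are real.
The sum of eigenvalues equals the trace of the matrix.
trace = 1 + 9 = 10

10


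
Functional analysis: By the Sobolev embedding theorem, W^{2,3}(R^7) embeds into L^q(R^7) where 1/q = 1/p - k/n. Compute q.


Using the Sobolev embedding formula: 1/q = 1/p - k/n
1/q = 1/3 - 2/7 = 1/21
q = 1/(1/21) = 21

21.0000


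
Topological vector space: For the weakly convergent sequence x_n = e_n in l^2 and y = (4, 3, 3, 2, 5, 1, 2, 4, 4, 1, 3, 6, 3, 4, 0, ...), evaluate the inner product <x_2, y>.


x_2 = e_2 is the standard basis vector with 1 in position 2.
<x_2, y> = y_2 = 3
As n -> infinity, <x_n, y> -> 0, confirming weak convergence of (x_n) to 0.

3


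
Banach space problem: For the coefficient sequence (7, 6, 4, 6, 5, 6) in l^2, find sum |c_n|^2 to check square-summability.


sum |c_n|^2 = 7^2 + 6^2 + 4^2 + 6^2 + 5^2 + 6^2
= 49 + 36 + 16 + 36 + 25 + 36
= 198

198


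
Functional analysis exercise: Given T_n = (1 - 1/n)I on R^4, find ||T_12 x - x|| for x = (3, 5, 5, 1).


T_12 x - x = (1 - 1/12)x - x = -x/12
||x|| = sqrt(60) = 7.7460
||T_12 x - x|| = ||x||/12 = 7.7460/12 = 0.6455

0.6455


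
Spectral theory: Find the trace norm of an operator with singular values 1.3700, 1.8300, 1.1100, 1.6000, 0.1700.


The nuclear norm is the sum of all singular values.
||T||_1 = 1.3700 + 1.8300 + 1.1100 + 1.6000 + 0.1700
= 6.0800

6.0800


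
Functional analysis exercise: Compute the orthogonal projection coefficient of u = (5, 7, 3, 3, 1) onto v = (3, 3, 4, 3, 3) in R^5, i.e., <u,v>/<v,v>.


Computing <u,v> = 5*3 + 7*3 + 3*4 + 3*3 + 1*3 = 60
Computing <v,v> = 3^2 + 3^2 + 4^2 + 3^2 + 3^2 = 52
Projection coefficient = 60/52 = 1.1538

1.1538


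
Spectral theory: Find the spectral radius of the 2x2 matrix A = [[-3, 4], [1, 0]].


For a 2x2 matrix, eigenvalues satisfy lambda^2 - (trace)*lambda + det = 0
trace = -3 + 0 = -3
det = -3*0 - 4*1 = -4
discriminant = (-3)^2 - 4*(-4) = 25
spectral radius = max |eigenvalue| = 4.0000

4.0000


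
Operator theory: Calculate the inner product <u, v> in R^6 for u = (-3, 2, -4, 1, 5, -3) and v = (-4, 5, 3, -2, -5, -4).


Computing the standard inner product <u, v> = sum u_i * v_i
= -3*-4 + 2*5 + -4*3 + 1*-2 + 5*-5 + -3*-4
= 12 + 10 + -12 + -2 + -25 + 12
= -5

-5


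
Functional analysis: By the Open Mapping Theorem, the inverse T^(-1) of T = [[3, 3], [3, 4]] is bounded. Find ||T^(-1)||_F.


det(T) = 3*4 - 3*3 = 3
T^(-1) = (1/3) * [[4, -3], [-3, 3]] = [[1.3333, -1.0000], [-1.0000, 1.0000]]
||T^(-1)||_F^2 = 1.3333^2 + (-1.0000)^2 + (-1.0000)^2 + 1.0000^2 = 4.7778
||T^(-1)||_F = sqrt(4.7778) = 2.1858

2.1858


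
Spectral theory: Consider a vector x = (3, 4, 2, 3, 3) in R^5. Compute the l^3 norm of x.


The l^3 norm = (sum |x_i|^3)^(1/3)
Sum of 3th powers = 27 + 64 + 8 + 27 + 27 = 153
||x||_3 = (153)^(1/3) = 5.3485

5.3485


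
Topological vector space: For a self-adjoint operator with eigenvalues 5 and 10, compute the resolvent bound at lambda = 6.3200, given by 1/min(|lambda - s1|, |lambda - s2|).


dist(6.3200, {5, 10}) = min(|6.3200 - 5|, |6.3200 - 10|)
= min(1.3200, 3.6800) = 1.3200
Resolvent bound = 1/1.3200 = 0.7576

0.7576


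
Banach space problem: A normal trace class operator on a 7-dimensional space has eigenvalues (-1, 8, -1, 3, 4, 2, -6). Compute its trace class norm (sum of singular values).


For a normal operator, singular values equal |eigenvalues|.
Trace norm = sum |lambda_i| = 1 + 8 + 1 + 3 + 4 + 2 + 6
= 25

25


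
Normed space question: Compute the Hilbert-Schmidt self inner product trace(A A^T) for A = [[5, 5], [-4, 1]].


trace(A * A^T) = sum of squares of all entries
= 5^2 + 5^2 + (-4)^2 + 1^2
= 25 + 25 + 16 + 1
= 67

67


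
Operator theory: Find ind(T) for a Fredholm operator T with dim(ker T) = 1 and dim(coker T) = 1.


The Fredholm index is defined as ind(T) = dim(ker T) - dim(coker T)
= 1 - 1
= 0

0


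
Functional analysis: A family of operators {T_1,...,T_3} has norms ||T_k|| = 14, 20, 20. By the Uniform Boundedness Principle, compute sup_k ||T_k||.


By the Uniform Boundedness Principle, the supremum of norms is finite.
sup_k ||T_k|| = max(14, 20, 20) = 20

20


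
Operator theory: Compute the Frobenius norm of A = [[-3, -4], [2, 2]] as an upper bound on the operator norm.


||A||_F^2 = sum a_ij^2
= (-3)^2 + (-4)^2 + 2^2 + 2^2
= 9 + 16 + 4 + 4 = 33
||A||_F = sqrt(33) = 5.7446

5.7446


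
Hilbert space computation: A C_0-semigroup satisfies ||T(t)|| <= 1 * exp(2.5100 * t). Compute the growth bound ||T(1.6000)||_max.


||T(1.6000)|| <= 1 * exp(2.5100 * 1.6000)
= 1 * exp(4.0160)
= 1 * 55.4787
= 55.4787

55.4787


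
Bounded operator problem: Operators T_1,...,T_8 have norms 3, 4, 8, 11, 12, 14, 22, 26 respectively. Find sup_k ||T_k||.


By the Uniform Boundedness Principle, the supremum of norms is finite.
sup_k ||T_k|| = max(3, 4, 8, 11, 12, 14, 22, 26) = 26

26


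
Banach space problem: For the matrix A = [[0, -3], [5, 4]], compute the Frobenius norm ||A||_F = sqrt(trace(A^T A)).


||A||_F^2 = sum a_ij^2
= 0^2 + (-3)^2 + 5^2 + 4^2
= 0 + 9 + 25 + 16 = 50
||A||_F = sqrt(50) = 7.0711

7.0711


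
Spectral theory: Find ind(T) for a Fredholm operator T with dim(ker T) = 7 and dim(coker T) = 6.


The Fredholm index is defined as ind(T) = dim(ker T) - dim(coker T)
= 7 - 6
= 1

1


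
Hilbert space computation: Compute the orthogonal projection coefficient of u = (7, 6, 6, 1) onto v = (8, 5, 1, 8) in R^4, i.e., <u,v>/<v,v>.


Computing <u,v> = 7*8 + 6*5 + 6*1 + 1*8 = 100
Computing <v,v> = 8^2 + 5^2 + 1^2 + 8^2 = 154
Projection coefficient = 100/154 = 0.6494

0.6494


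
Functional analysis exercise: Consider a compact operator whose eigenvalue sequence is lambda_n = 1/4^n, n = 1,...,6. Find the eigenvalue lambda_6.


The eigenvalue formula gives lambda_6 = 1/4^6
= 1/4096
= 2.4414e-04

2.4414e-04


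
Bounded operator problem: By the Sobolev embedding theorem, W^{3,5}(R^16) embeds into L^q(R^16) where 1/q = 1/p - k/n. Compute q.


Using the Sobolev embedding formula: 1/q = 1/p - k/n
1/q = 1/5 - 3/16 = 1/80
q = 1/(1/80) = 80

80.0000


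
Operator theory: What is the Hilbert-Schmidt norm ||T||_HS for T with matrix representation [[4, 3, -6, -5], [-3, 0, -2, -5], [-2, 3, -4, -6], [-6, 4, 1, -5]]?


The Hilbert-Schmidt norm is sqrt(sum of squares of all entries).
Sum of squares = 4^2 + 3^2 + (-6)^2 + (-5)^2 + (-3)^2 + 0^2 + (-2)^2 + (-5)^2 + (-2)^2 + 3^2 + (-4)^2 + (-6)^2 + (-6)^2 + 4^2 + 1^2 + (-5)^2
= 16 + 9 + 36 + 25 + 9 + 0 + 4 + 25 + 4 + 9 + 16 + 36 + 36 + 16 + 1 + 25 = 267
||T||_HS = sqrt(267) = 16.3401

16.3401


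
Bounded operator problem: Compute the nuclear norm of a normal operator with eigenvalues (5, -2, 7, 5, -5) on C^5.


For a normal operator, singular values equal |eigenvalues|.
Trace norm = sum |lambda_i| = 5 + 2 + 7 + 5 + 5
= 24

24


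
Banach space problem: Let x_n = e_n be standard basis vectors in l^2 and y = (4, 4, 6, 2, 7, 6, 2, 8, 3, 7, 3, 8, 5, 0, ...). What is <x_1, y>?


x_1 = e_1 is the standard basis vector with 1 in position 1.
<x_1, y> = y_1 = 4
As n -> infinity, <x_n, y> -> 0, confirming weak convergence of (x_n) to 0.

4


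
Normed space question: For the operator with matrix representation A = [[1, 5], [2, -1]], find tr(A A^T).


trace(A * A^T) = sum of squares of all entries
= 1^2 + 5^2 + 2^2 + (-1)^2
= 1 + 25 + 4 + 1
= 31

31


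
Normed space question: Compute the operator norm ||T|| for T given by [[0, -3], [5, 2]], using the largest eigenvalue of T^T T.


A^T A = [[25, 10], [10, 13]]
trace(A^T A) = 38, det(A^T A) = 225
discriminant = 38^2 - 4*225 = 544
Largest eigenvalue of A^T A = (trace + sqrt(disc))/2 = 30.6619
||T|| = sqrt(30.6619) = 5.5373

5.5373


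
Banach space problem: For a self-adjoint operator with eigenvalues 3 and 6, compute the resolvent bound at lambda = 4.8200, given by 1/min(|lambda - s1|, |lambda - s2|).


dist(4.8200, {3, 6}) = min(|4.8200 - 3|, |4.8200 - 6|)
= min(1.8200, 1.1800) = 1.1800
Resolvent bound = 1/1.1800 = 0.8475

0.8475


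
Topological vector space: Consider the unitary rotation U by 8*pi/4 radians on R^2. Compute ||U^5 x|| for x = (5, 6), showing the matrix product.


U is a rotation by theta = 8*pi/4
U^5 = rotation by 5*theta = 40*pi/4 = 0*pi/4 (mod 2*pi)
cos(0*pi/4) = 1.0000, sin(0*pi/4) = 0.0000
U^5 x = (1.0000 * 5 - 0.0000 * 6, 0.0000 * 5 + 1.0000 * 6)
= (5.0000, 6.0000)
||U^5 x|| = sqrt(5.0000^2 + 6.0000^2) = sqrt(61.0000) = 7.8102

7.8102


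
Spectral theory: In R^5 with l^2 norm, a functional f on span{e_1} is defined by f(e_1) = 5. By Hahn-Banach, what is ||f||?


The norm of f is given by ||f|| = sup_{||x||=1} |f(x)|.
On span{e_1}, ||e_1|| = 1, so ||f|| = |f(e_1)| / ||e_1||
= |5| / 1 = 5.0000

5.0000


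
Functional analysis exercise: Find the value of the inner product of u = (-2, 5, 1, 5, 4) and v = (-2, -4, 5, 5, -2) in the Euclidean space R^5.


Computing the standard inner product <u, v> = sum u_i * v_i
= -2*-2 + 5*-4 + 1*5 + 5*5 + 4*-2
= 4 + -20 + 5 + 25 + -8
= 6

6


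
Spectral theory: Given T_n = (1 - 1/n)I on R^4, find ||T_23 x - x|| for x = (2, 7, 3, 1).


T_23 x - x = (1 - 1/23)x - x = -x/23
||x|| = sqrt(63) = 7.9373
||T_23 x - x|| = ||x||/23 = 7.9373/23 = 0.3451

0.3451


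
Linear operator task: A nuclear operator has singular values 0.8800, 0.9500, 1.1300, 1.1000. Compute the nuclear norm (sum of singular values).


The nuclear norm is the sum of all singular values.
||T||_1 = 0.8800 + 0.9500 + 1.1300 + 1.1000
= 4.0600

4.0600


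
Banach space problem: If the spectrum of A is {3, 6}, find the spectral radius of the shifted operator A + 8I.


Spectrum of A + 8I = {11, 14}
Spectral radius = max |lambda| over the shifted spectrum
= max(11, 14) = 14

14


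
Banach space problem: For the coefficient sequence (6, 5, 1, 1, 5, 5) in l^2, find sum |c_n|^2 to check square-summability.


sum |c_n|^2 = 6^2 + 5^2 + 1^2 + 1^2 + 5^2 + 5^2
= 36 + 25 + 1 + 1 + 25 + 25
= 113

113


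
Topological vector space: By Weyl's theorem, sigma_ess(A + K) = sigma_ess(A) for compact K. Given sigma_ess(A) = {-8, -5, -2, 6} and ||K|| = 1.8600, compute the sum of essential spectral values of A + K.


By Weyl's theorem, the essential spectrum is invariant under compact perturbations.
sigma_ess(A + K) = sigma_ess(A) = {-8, -5, -2, 6}
Sum = -8 + -5 + -2 + 6 = -9

-9


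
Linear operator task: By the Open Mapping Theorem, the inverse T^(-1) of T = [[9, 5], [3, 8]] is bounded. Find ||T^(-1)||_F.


det(T) = 9*8 - 5*3 = 57
T^(-1) = (1/57) * [[8, -5], [-3, 9]] = [[0.1404, -0.0877], [-0.0526, 0.1579]]
||T^(-1)||_F^2 = 0.1404^2 + (-0.0877)^2 + (-0.0526)^2 + 0.1579^2 = 0.0551
||T^(-1)||_F = sqrt(0.0551) = 0.2347

0.2347


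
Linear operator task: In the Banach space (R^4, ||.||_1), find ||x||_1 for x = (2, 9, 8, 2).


The l^1 norm equals the sum of absolute values of all components.
||x||_1 = 2 + 9 + 8 + 2
= 21

21.0000


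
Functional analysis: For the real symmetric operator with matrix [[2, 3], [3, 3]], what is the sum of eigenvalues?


For a self-adjoint (symmetric) matrix, the eigenvalues are real.
The sum of eigenvalues equals the trace of the matrix.
trace = 2 + 3 = 5

5


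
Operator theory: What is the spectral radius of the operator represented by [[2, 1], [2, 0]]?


For a 2x2 matrix, eigenvalues satisfy lambda^2 - (trace)*lambda + det = 0
trace = 2 + 0 = 2
det = 2*0 - 1*2 = -2
discriminant = 2^2 - 4*(-2) = 12
spectral radius = max |eigenvalue| = 2.7321

2.7321


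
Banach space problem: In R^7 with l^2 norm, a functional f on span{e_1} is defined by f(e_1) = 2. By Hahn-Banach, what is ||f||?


The norm of f is given by ||f|| = sup_{||x||=1} |f(x)|.
On span{e_1}, ||e_1|| = 1, so ||f|| = |f(e_1)| / ||e_1||
= |2| / 1 = 2.0000

2.0000


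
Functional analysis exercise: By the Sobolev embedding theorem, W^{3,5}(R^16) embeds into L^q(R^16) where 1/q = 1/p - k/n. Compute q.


Using the Sobolev embedding formula: 1/q = 1/p - k/n
1/q = 1/5 - 3/16 = 1/80
q = 1/(1/80) = 80

80.0000


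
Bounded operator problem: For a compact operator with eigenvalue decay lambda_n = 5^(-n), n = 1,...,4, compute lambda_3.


The eigenvalue formula gives lambda_3 = 1/5^3
= 1/125
= 0.0080

0.0080


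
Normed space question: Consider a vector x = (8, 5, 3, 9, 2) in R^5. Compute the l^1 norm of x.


The l^1 norm equals the sum of absolute values of all components.
||x||_1 = 8 + 5 + 3 + 9 + 2
= 27

27.0000


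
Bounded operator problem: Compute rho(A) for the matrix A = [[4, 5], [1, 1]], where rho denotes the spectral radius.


For a 2x2 matrix, eigenvalues satisfy lambda^2 - (trace)*lambda + det = 0
trace = 4 + 1 = 5
det = 4*1 - 5*1 = -1
discriminant = 5^2 - 4*(-1) = 29
spectral radius = max |eigenvalue| = 5.1926

5.1926


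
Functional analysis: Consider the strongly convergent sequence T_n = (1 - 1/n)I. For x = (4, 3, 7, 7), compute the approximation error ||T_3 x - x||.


T_3 x - x = (1 - 1/3)x - x = -x/3
||x|| = sqrt(123) = 11.0905
||T_3 x - x|| = ||x||/3 = 11.0905/3 = 3.6968

3.6968


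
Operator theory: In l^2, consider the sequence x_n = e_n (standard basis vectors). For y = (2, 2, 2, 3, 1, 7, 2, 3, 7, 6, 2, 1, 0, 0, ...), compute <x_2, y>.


x_2 = e_2 is the standard basis vector with 1 in position 2.
<x_2, y> = y_2 = 2
As n -> infinity, <x_n, y> -> 0, confirming weak convergence of (x_n) to 0.

2


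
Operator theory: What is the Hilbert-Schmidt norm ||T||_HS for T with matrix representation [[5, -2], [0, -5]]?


The Hilbert-Schmidt norm is sqrt(sum of squares of all entries).
Sum of squares = 5^2 + (-2)^2 + 0^2 + (-5)^2
= 25 + 4 + 0 + 25 = 54
||T||_HS = sqrt(54) = 7.3485

7.3485


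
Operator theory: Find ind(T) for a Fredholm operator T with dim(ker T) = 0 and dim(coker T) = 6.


The Fredholm index is defined as ind(T) = dim(ker T) - dim(coker T)
= 0 - 6
= -6

-6


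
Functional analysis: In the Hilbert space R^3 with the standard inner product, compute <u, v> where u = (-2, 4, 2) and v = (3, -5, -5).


Computing the standard inner product <u, v> = sum u_i * v_i
= -2*3 + 4*-5 + 2*-5
= -6 + -20 + -10
= -36

-36


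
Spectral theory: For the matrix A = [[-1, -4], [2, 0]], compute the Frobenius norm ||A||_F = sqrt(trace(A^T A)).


||A||_F^2 = sum a_ij^2
= (-1)^2 + (-4)^2 + 2^2 + 0^2
= 1 + 16 + 4 + 0 = 21
||A||_F = sqrt(21) = 4.5826

4.5826


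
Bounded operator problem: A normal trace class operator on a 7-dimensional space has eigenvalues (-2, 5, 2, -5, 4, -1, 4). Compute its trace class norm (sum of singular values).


For a normal operator, singular values equal |eigenvalues|.
Trace norm = sum |lambda_i| = 2 + 5 + 2 + 5 + 4 + 1 + 4
= 23

23


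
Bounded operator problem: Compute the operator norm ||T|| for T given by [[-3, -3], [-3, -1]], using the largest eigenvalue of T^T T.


A^T A = [[18, 12], [12, 10]]
trace(A^T A) = 28, det(A^T A) = 36
discriminant = 28^2 - 4*36 = 640
Largest eigenvalue of A^T A = (trace + sqrt(disc))/2 = 26.6491
||T|| = sqrt(26.6491) = 5.1623

5.1623


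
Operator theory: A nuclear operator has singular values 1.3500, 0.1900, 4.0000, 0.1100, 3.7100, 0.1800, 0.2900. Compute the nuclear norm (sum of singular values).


The nuclear norm is the sum of all singular values.
||T||_1 = 1.3500 + 0.1900 + 4.0000 + 0.1100 + 3.7100 + 0.1800 + 0.2900
= 9.8300

9.8300


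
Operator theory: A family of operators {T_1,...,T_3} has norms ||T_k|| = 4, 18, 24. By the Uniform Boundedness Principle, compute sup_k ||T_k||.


By the Uniform Boundedness Principle, the supremum of norms is finite.
sup_k ||T_k|| = max(4, 18, 24) = 24

24


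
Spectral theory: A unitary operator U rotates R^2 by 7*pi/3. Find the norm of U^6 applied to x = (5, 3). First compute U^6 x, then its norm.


U is a rotation by theta = 7*pi/3
U^6 = rotation by 6*theta = 42*pi/3 = 0*pi/3 (mod 2*pi)
cos(0*pi/3) = 1.0000, sin(0*pi/3) = 0.0000
U^6 x = (1.0000 * 5 - 0.0000 * 3, 0.0000 * 5 + 1.0000 * 3)
= (5.0000, 3.0000)
||U^6 x|| = sqrt(5.0000^2 + 3.0000^2) = sqrt(34.0000) = 5.8310

5.8310


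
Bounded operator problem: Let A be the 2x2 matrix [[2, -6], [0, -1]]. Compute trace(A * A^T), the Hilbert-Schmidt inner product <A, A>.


trace(A * A^T) = sum of squares of all entries
= 2^2 + (-6)^2 + 0^2 + (-1)^2
= 4 + 36 + 0 + 1
= 41

41


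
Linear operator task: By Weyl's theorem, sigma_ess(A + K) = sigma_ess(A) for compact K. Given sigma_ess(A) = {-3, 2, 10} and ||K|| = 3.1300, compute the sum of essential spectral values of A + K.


By Weyl's theorem, the essential spectrum is invariant under compact perturbations.
sigma_ess(A + K) = sigma_ess(A) = {-3, 2, 10}
Sum = -3 + 2 + 10 = 9

9


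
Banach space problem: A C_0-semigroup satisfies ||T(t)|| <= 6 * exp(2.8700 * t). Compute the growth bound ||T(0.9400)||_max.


||T(0.9400)|| <= 6 * exp(2.8700 * 0.9400)
= 6 * exp(2.6978)
= 6 * 14.8470
= 89.0822

89.0822


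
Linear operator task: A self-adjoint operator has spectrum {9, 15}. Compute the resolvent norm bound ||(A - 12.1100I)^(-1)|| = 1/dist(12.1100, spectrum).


dist(12.1100, {9, 15}) = min(|12.1100 - 9|, |12.1100 - 15|)
= min(3.1100, 2.8900) = 2.8900
Resolvent bound = 1/2.8900 = 0.3460

0.3460


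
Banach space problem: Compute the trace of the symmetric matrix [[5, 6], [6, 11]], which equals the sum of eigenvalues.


For a self-adjoint (symmetric) matrix, the eigenvalues are real.
The sum of eigenvalues equals the trace of the matrix.
trace = 5 + 11 = 16

16


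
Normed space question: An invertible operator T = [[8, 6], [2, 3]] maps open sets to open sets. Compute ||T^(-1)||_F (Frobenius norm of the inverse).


det(T) = 8*3 - 6*2 = 12
T^(-1) = (1/12) * [[3, -6], [-2, 8]] = [[0.2500, -0.5000], [-0.1667, 0.6667]]
||T^(-1)||_F^2 = 0.2500^2 + (-0.5000)^2 + (-0.1667)^2 + 0.6667^2 = 0.7847
||T^(-1)||_F = sqrt(0.7847) = 0.8858

0.8858


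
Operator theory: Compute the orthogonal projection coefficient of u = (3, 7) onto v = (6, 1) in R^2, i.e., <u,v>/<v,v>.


Computing <u,v> = 3*6 + 7*1 = 25
Computing <v,v> = 6^2 + 1^2 = 37
Projection coefficient = 25/37 = 0.6757

0.6757


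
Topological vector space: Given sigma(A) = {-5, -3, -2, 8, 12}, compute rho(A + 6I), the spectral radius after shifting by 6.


Spectrum of A + 6I = {1, 3, 4, 14, 18}
Spectral radius = max |lambda| over the shifted spectrum
= max(1, 3, 4, 14, 18) = 18

18


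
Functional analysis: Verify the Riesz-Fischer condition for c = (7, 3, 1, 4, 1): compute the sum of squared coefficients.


sum |c_n|^2 = 7^2 + 3^2 + 1^2 + 4^2 + 1^2
= 49 + 9 + 1 + 16 + 1
= 76

76


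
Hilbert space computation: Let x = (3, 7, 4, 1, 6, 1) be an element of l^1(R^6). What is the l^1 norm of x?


The l^1 norm equals the sum of absolute values of all components.
||x||_1 = 3 + 7 + 4 + 1 + 6 + 1
= 22

22.0000


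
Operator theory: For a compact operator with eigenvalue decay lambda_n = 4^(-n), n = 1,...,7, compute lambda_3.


The eigenvalue formula gives lambda_3 = 1/4^3
= 1/64
= 0.0156

0.0156


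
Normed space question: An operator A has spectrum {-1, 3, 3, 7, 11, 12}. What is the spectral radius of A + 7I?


Spectrum of A + 7I = {6, 10, 10, 14, 18, 19}
Spectral radius = max |lambda| over the shifted spectrum
= max(6, 10, 10, 14, 18, 19) = 19

19


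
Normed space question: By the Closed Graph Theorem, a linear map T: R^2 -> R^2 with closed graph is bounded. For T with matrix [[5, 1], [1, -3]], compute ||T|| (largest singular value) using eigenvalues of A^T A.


A^T A = [[26, 2], [2, 10]]
trace(A^T A) = 36, det(A^T A) = 256
discriminant = 36^2 - 4*256 = 272
Largest eigenvalue of A^T A = (trace + sqrt(disc))/2 = 26.2462
||T|| = sqrt(26.2462) = 5.1231

5.1231


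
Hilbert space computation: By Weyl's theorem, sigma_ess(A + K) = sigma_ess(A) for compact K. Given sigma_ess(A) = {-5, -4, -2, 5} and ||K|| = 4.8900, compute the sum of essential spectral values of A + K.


By Weyl's theorem, the essential spectrum is invariant under compact perturbations.
sigma_ess(A + K) = sigma_ess(A) = {-5, -4, -2, 5}
Sum = -5 + -4 + -2 + 5 = -6

-6


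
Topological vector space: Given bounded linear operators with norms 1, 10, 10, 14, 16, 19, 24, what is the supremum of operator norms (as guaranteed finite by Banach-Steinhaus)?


By the Uniform Boundedness Principle, the supremum of norms is finite.
sup_k ||T_k|| = max(1, 10, 10, 14, 16, 19, 24) = 24

24


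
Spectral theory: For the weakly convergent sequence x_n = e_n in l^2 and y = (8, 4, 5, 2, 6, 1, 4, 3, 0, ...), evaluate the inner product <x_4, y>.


x_4 = e_4 is the standard basis vector with 1 in position 4.
<x_4, y> = y_4 = 2
As n -> infinity, <x_n, y> -> 0, confirming weak convergence of (x_n) to 0.

2


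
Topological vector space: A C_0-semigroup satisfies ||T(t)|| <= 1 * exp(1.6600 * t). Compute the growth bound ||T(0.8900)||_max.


||T(0.8900)|| <= 1 * exp(1.6600 * 0.8900)
= 1 * exp(1.4774)
= 1 * 4.3815
= 4.3815

4.3815


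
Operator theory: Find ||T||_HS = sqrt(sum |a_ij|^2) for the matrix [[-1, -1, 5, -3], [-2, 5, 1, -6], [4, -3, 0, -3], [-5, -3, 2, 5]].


The Hilbert-Schmidt norm is sqrt(sum of squares of all entries).
Sum of squares = (-1)^2 + (-1)^2 + 5^2 + (-3)^2 + (-2)^2 + 5^2 + 1^2 + (-6)^2 + 4^2 + (-3)^2 + 0^2 + (-3)^2 + (-5)^2 + (-3)^2 + 2^2 + 5^2
= 1 + 1 + 25 + 9 + 4 + 25 + 1 + 36 + 16 + 9 + 0 + 9 + 25 + 9 + 4 + 25 = 199
||T||_HS = sqrt(199) = 14.1067

14.1067


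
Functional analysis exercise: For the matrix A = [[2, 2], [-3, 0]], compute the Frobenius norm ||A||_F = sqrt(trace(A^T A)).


||A||_F^2 = sum a_ij^2
= 2^2 + 2^2 + (-3)^2 + 0^2
= 4 + 4 + 9 + 0 = 17
||A||_F = sqrt(17) = 4.1231

4.1231


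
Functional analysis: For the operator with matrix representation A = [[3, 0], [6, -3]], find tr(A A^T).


trace(A * A^T) = sum of squares of all entries
= 3^2 + 0^2 + 6^2 + (-3)^2
= 9 + 0 + 36 + 9
= 54

54


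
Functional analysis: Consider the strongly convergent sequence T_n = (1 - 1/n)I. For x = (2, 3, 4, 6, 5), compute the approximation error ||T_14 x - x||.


T_14 x - x = (1 - 1/14)x - x = -x/14
||x|| = sqrt(90) = 9.4868
||T_14 x - x|| = ||x||/14 = 9.4868/14 = 0.6776

0.6776


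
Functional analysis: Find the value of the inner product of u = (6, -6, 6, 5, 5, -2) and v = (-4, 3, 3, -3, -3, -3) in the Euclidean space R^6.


Computing the standard inner product <u, v> = sum u_i * v_i
= 6*-4 + -6*3 + 6*3 + 5*-3 + 5*-3 + -2*-3
= -24 + -18 + 18 + -15 + -15 + 6
= -48

-48


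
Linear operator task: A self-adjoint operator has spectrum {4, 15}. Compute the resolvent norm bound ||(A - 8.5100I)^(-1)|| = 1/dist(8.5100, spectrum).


dist(8.5100, {4, 15}) = min(|8.5100 - 4|, |8.5100 - 15|)
= min(4.5100, 6.4900) = 4.5100
Resolvent bound = 1/4.5100 = 0.2217

0.2217


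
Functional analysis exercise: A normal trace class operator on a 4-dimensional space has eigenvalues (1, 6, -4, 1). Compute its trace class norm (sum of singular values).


For a normal operator, singular values equal |eigenvalues|.
Trace norm = sum |lambda_i| = 1 + 6 + 4 + 1
= 12

12


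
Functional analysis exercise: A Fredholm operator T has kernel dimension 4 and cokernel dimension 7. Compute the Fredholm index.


The Fredholm index is defined as ind(T) = dim(ker T) - dim(coker T)
= 4 - 7
= -3

-3


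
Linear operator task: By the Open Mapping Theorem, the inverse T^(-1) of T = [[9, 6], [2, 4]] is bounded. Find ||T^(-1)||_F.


det(T) = 9*4 - 6*2 = 24
T^(-1) = (1/24) * [[4, -6], [-2, 9]] = [[0.1667, -0.2500], [-0.0833, 0.3750]]
||T^(-1)||_F^2 = 0.1667^2 + (-0.2500)^2 + (-0.0833)^2 + 0.3750^2 = 0.2378
||T^(-1)||_F = sqrt(0.2378) = 0.4877

0.4877


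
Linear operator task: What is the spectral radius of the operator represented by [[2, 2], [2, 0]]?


For a 2x2 matrix, eigenvalues satisfy lambda^2 - (trace)*lambda + det = 0
trace = 2 + 0 = 2
det = 2*0 - 2*2 = -4
discriminant = 2^2 - 4*(-4) = 20
spectral radius = max |eigenvalue| = 3.2361

3.2361


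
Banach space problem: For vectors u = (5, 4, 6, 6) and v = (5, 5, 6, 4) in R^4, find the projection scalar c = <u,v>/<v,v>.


Computing <u,v> = 5*5 + 4*5 + 6*6 + 6*4 = 105
Computing <v,v> = 5^2 + 5^2 + 6^2 + 4^2 = 102
Projection coefficient = 105/102 = 1.0294

1.0294


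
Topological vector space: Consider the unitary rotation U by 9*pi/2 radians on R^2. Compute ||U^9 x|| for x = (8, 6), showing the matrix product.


U is a rotation by theta = 9*pi/2
U^9 = rotation by 9*theta = 81*pi/2 = 1*pi/2 (mod 2*pi)
cos(1*pi/2) = 0.0000, sin(1*pi/2) = 1.0000
U^9 x = (0.0000 * 8 - 1.0000 * 6, 1.0000 * 8 + 0.0000 * 6)
= (-6.0000, 8.0000)
||U^9 x|| = sqrt((-6.0000)^2 + 8.0000^2) = sqrt(100.0000) = 10.0000

10.0000


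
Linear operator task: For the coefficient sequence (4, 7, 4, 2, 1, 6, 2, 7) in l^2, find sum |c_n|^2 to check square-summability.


sum |c_n|^2 = 4^2 + 7^2 + 4^2 + 2^2 + 1^2 + 6^2 + 2^2 + 7^2
= 16 + 49 + 16 + 4 + 1 + 36 + 4 + 49
= 175

175


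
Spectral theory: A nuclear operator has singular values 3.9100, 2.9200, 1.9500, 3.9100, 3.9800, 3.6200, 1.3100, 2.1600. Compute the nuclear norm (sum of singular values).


The nuclear norm is the sum of all singular values.
||T||_1 = 3.9100 + 2.9200 + 1.9500 + 3.9100 + 3.9800 + 3.6200 + 1.3100 + 2.1600
= 23.7600

23.7600


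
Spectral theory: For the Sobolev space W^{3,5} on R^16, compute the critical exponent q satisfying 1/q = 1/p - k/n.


Using the Sobolev embedding formula: 1/q = 1/p - k/n
1/q = 1/5 - 3/16 = 1/80
q = 1/(1/80) = 80

80.0000


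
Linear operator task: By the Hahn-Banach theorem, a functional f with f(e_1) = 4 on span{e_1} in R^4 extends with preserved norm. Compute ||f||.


The norm of f is given by ||f|| = sup_{||x||=1} |f(x)|.
On span{e_1}, ||e_1|| = 1, so ||f|| = |f(e_1)| / ||e_1||
= |4| / 1 = 4.0000

4.0000


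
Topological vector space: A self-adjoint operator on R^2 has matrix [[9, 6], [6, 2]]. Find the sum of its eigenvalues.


For a self-adjoint (symmetric) matrix, the eigenvalues are real.
The sum of eigenvalues equals the trace of the matrix.
trace = 9 + 2 = 11

11


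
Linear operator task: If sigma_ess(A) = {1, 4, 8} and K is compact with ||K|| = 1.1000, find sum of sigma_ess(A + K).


By Weyl's theorem, the essential spectrum is invariant under compact perturbations.
sigma_ess(A + K) = sigma_ess(A) = {1, 4, 8}
Sum = 1 + 4 + 8 = 13

13


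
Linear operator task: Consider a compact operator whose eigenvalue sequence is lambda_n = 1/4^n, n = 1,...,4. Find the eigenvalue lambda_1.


The eigenvalue formula gives lambda_1 = 1/4^1
= 1/4
= 0.2500

0.2500


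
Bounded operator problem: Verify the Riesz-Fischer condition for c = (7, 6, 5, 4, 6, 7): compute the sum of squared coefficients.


sum |c_n|^2 = 7^2 + 6^2 + 5^2 + 4^2 + 6^2 + 7^2
= 49 + 36 + 25 + 16 + 36 + 49
= 211

211


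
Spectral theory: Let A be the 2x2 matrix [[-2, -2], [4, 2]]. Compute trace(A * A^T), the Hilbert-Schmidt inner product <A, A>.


trace(A * A^T) = sum of squares of all entries
= (-2)^2 + (-2)^2 + 4^2 + 2^2
= 4 + 4 + 16 + 4
= 28

28


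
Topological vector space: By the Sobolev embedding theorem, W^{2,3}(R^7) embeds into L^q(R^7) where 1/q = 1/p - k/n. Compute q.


Using the Sobolev embedding formula: 1/q = 1/p - k/n
1/q = 1/3 - 2/7 = 1/21
q = 1/(1/21) = 21

21.0000


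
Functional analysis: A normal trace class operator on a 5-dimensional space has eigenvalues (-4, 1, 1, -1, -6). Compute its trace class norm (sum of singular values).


For a normal operator, singular values equal |eigenvalues|.
Trace norm = sum |lambda_i| = 4 + 1 + 1 + 1 + 6
= 13

13


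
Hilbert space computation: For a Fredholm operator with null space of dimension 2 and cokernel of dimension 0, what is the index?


The Fredholm index is defined as ind(T) = dim(ker T) - dim(coker T)
= 2 - 0
= 2

2


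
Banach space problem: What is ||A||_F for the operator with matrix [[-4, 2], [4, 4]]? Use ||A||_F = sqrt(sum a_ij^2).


||A||_F^2 = sum a_ij^2
= (-4)^2 + 2^2 + 4^2 + 4^2
= 16 + 4 + 16 + 16 = 52
||A||_F = sqrt(52) = 7.2111

7.2111


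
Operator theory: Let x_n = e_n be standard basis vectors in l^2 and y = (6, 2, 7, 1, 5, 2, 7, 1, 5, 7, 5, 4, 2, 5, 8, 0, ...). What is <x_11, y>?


x_11 = e_11 is the standard basis vector with 1 in position 11.
<x_11, y> = y_11 = 5
As n -> infinity, <x_n, y> -> 0, confirming weak convergence of (x_n) to 0.

5


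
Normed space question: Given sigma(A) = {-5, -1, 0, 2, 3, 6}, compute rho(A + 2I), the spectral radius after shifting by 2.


Spectrum of A + 2I = {-3, 1, 2, 4, 5, 8}
Spectral radius = max |lambda| over the shifted spectrum
= max(3, 1, 2, 4, 5, 8) = 8

8


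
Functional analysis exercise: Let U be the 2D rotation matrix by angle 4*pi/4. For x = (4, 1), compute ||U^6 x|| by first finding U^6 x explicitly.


U is a rotation by theta = 4*pi/4
U^6 = rotation by 6*theta = 24*pi/4 = 0*pi/4 (mod 2*pi)
cos(0*pi/4) = 1.0000, sin(0*pi/4) = 0.0000
U^6 x = (1.0000 * 4 - 0.0000 * 1, 0.0000 * 4 + 1.0000 * 1)
= (4.0000, 1.0000)
||U^6 x|| = sqrt(4.0000^2 + 1.0000^2) = sqrt(17.0000) = 4.1231

4.1231


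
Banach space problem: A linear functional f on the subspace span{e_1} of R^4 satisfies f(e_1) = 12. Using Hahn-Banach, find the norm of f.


The norm of f is given by ||f|| = sup_{||x||=1} |f(x)|.
On span{e_1}, ||e_1|| = 1, so ||f|| = |f(e_1)| / ||e_1||
= |12| / 1 = 12.0000

12.0000


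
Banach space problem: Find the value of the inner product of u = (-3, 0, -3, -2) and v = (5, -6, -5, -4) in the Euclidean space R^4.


Computing the standard inner product <u, v> = sum u_i * v_i
= -3*5 + 0*-6 + -3*-5 + -2*-4
= -15 + 0 + 15 + 8
= 8

8
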